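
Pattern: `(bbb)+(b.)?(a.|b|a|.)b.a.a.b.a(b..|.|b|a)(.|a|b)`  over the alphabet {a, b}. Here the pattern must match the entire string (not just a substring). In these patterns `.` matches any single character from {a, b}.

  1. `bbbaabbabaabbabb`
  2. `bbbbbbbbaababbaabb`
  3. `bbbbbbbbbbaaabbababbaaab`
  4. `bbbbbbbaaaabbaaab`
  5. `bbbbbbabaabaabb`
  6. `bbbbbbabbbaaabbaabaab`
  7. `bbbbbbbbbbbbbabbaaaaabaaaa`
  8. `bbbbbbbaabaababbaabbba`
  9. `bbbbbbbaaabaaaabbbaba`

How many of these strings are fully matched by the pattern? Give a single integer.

9

1 → match
2 → match
3 → match
4 → match
5 → match
6 → match
7 → match
8 → match
9 → match
Total matched: 9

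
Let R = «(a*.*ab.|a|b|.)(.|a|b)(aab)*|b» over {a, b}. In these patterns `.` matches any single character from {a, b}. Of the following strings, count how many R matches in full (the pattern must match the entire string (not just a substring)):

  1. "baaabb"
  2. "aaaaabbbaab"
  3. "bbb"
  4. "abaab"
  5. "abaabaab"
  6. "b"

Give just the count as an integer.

1. "baaabb" → no match
2. "aaaaabbbaab" → match
3. "bbb" → no match
4. "abaab" → match
5. "abaabaab" → match
6. "b" → match
Total matched: 4

4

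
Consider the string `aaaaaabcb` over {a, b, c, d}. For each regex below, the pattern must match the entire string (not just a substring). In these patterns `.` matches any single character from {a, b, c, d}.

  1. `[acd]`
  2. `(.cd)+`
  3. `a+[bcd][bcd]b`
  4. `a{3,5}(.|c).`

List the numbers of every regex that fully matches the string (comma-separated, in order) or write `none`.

1 → no match
2 → no match — must end with `cd`
3 → match
4 → no match

3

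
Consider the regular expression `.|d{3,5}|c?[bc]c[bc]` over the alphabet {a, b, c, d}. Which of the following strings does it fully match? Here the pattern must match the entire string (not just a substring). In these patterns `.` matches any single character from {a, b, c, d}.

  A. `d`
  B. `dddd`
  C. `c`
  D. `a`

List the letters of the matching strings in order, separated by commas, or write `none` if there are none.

A, B, C, D

A → match
B → match
C → match
D → match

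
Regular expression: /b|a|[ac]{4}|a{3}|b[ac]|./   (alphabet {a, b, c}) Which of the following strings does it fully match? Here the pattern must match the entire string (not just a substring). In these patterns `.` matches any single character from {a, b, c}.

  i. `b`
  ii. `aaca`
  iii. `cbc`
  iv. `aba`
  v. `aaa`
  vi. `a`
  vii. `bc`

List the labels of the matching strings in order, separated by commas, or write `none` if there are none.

i, ii, v, vi, vii

i → match
ii → match
iii → no match
iv → no match
v → match
vi → match
vii → match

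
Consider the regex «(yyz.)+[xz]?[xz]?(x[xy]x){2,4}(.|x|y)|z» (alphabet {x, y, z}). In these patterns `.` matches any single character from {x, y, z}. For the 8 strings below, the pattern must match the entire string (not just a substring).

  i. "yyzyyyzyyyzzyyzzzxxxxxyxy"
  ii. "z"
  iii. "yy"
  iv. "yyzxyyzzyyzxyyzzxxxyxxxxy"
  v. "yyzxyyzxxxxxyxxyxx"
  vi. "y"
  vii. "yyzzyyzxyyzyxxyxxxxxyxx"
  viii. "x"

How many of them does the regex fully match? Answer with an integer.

5

i → match
ii → match
iii → no match
iv → match
v → match
vi → no match
vii → match
viii → no match
Total matched: 5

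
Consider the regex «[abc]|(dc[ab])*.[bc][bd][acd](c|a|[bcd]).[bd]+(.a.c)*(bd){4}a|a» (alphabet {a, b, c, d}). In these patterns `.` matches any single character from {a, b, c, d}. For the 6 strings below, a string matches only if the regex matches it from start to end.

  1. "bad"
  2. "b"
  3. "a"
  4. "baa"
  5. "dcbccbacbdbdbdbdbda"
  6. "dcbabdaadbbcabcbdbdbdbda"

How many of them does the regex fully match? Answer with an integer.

1 → no match
2 → match
3 → match
4 → no match
5 → match
6 → match
Total matched: 4

4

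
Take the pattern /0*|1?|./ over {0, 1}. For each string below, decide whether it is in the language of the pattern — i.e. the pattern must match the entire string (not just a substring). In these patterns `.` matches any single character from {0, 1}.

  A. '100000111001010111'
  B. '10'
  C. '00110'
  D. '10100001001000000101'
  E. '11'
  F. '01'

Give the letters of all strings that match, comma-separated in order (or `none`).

none

A → no match
B → no match
C → no match
D → no match
E → no match
F → no match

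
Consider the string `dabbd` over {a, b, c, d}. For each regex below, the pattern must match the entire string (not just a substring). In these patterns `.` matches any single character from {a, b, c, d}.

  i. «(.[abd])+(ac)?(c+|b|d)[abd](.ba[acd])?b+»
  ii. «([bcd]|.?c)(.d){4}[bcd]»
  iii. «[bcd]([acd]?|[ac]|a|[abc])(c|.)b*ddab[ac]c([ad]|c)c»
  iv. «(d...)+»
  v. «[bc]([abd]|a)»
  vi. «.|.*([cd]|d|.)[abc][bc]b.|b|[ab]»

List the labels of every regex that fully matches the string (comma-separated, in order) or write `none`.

vi

i → no match — must end with `b`
ii → no match
iii → no match — must end with `c`
iv → no match
v → no match
vi → match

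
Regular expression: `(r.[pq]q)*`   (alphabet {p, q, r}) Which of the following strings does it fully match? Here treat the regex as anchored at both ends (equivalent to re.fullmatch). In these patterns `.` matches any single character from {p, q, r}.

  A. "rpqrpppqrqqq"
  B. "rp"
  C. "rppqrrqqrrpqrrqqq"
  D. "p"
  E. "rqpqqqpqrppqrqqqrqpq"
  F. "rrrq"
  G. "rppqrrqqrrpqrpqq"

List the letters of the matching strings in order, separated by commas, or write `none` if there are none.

G

A. "rpqrpppqrqqq" → no match
B. "rp" → no match
C → no match
D. "p" → no match
E → no match
F. "rrrq" → no match
G → match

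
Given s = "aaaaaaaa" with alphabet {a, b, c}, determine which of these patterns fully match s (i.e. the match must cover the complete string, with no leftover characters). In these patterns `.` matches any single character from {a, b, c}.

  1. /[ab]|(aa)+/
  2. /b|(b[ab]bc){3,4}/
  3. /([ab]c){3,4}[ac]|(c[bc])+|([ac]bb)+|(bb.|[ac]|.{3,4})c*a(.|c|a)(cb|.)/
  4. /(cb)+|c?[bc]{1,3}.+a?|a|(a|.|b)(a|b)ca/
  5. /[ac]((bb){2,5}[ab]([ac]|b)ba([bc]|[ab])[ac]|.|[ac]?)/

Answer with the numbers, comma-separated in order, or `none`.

1 → match
2 → no match — must start with "b"
3 → no match
4 → no match
5 → no match

1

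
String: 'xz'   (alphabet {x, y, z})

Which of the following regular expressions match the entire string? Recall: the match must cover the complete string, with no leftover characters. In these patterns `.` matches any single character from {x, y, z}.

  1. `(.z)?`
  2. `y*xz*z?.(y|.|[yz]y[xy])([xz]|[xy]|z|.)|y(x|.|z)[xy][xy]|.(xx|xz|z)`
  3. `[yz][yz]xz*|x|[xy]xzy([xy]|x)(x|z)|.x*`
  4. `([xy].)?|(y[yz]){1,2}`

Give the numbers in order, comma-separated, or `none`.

1, 2, 4

1 → match
2 → match
3 → no match
4 → match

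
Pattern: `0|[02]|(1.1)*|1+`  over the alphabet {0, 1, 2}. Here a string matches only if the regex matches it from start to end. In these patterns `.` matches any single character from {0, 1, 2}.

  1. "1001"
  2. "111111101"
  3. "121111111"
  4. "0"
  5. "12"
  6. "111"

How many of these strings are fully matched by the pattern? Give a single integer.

4

1 → no match
2 → match
3 → match
4 → match
5 → no match
6 → match
Total matched: 4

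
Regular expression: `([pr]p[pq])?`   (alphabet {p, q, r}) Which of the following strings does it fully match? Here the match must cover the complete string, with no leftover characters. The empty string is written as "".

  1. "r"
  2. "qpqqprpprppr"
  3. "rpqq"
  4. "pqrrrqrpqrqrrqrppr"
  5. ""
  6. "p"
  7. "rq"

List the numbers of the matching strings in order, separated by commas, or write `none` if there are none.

5

1 → no match
2 → no match
3 → no match
4 → no match
5 → match
6 → no match
7 → no match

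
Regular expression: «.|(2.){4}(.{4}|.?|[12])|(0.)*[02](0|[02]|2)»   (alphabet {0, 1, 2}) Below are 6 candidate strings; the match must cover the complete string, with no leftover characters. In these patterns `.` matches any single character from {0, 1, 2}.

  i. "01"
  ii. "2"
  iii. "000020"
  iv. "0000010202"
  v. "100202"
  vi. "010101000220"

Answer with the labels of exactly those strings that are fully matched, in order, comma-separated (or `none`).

i → no match
ii → match
iii → match
iv → match
v → no match
vi → match

ii, iii, iv, vi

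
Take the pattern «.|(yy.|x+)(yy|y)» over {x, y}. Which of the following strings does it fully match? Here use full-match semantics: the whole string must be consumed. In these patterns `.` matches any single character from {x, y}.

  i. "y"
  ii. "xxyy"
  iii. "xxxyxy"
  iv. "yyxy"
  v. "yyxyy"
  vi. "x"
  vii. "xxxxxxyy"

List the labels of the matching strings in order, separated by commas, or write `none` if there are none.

i → match
ii → match
iii → no match
iv → match
v → match
vi → match
vii → match

i, ii, iv, v, vi, vii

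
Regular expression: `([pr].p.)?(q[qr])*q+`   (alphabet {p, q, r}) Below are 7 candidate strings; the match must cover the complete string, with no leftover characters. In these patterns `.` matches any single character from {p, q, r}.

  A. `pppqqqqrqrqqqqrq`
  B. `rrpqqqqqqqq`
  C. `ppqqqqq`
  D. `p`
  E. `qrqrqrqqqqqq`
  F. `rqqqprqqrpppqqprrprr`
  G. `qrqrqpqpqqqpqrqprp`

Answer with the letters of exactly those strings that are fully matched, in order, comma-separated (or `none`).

A → no match
B → match
C → no match
D → no match — must end with `q`
E → match
F → no match — must end with `q`
G → no match — must end with `q`

B, E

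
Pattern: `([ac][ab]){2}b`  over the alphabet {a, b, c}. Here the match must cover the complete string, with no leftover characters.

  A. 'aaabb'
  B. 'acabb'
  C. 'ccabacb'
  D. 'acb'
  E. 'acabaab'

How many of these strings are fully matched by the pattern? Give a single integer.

A → match
B → no match
C → no match
D → no match
E → no match
Total matched: 1

1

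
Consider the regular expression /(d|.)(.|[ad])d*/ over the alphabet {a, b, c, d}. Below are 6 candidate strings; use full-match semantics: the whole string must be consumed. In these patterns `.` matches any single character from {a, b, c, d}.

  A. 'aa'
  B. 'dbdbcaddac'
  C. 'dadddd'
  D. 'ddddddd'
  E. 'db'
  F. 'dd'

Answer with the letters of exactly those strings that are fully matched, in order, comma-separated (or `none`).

A → match
B → no match
C → match
D → match
E → match
F → match

A, C, D, E, F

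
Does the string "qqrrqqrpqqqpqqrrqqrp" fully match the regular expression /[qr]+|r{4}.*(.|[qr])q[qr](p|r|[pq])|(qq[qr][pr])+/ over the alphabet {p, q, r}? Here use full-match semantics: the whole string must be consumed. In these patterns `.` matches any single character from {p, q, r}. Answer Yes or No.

Yes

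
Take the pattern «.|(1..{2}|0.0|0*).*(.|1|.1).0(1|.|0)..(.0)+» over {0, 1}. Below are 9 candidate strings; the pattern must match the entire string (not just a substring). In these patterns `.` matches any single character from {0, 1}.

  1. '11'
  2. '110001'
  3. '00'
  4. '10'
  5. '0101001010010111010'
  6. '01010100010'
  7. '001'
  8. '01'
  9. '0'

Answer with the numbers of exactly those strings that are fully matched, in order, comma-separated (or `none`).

1 → no match
2 → no match
3 → no match
4 → no match
5 → no match
6 → no match
7 → no match
8 → no match
9 → match

9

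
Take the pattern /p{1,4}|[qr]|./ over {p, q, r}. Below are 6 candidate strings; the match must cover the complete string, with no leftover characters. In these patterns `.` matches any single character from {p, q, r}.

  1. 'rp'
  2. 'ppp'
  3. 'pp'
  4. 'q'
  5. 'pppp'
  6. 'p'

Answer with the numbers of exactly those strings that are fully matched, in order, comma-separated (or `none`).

2, 3, 4, 5, 6

1 → no match
2 → match
3 → match
4 → match
5 → match
6 → match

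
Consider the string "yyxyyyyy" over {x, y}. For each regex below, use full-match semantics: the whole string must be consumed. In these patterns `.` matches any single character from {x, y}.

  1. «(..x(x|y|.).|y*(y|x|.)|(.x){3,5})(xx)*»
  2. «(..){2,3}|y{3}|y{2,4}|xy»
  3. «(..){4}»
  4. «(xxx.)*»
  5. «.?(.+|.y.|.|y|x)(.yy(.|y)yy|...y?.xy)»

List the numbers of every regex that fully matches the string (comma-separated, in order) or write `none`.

1 → no match
2 → no match
3 → match
4 → no match
5 → match

3, 5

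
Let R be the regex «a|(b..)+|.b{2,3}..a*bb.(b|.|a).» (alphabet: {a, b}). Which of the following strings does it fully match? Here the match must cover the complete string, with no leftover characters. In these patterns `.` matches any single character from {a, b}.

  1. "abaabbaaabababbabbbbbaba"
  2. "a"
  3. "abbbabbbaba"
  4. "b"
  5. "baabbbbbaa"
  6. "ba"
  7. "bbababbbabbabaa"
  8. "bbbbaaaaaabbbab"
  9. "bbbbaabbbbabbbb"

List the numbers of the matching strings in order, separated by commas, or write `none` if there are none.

1 → no match
2 → match
3 → match
4 → no match
5 → no match
6 → no match
7 → match
8 → match
9 → match

2, 3, 7, 8, 9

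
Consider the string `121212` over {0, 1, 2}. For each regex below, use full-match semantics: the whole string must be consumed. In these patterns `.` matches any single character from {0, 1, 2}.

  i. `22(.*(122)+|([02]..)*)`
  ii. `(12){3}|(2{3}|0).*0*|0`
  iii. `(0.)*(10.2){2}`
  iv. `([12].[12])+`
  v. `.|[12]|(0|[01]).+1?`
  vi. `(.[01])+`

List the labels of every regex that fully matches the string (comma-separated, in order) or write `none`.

ii, iv, v

i → no match — must start with `22`
ii → match
iii → no match
iv → match
v → match
vi → no match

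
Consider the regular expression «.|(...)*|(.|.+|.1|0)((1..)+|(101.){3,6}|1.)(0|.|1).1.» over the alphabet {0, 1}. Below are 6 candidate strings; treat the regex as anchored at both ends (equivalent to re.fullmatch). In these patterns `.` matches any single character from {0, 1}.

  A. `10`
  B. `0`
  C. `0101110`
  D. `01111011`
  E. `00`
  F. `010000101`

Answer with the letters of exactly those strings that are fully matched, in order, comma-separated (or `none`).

B, C, D, F

A → no match
B → match
C → match
D → match
E → no match
F → match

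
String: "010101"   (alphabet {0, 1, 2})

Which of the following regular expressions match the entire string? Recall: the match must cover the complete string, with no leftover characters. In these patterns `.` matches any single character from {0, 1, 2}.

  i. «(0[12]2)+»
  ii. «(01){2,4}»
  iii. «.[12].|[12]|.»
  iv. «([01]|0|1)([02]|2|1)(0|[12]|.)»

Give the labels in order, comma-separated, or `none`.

ii

i → no match — must end with "2"
ii → match
iii → no match
iv → no match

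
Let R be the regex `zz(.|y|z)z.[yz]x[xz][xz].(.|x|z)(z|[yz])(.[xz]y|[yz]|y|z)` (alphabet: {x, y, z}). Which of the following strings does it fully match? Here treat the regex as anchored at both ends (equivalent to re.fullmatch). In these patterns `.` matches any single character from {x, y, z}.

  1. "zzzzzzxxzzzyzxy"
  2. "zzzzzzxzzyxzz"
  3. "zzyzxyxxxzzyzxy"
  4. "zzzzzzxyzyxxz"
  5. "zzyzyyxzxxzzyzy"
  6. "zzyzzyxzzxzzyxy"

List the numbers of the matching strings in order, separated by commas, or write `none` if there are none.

1 → match
2 → match
3 → match
4 → no match
5 → match
6 → match

1, 2, 3, 5, 6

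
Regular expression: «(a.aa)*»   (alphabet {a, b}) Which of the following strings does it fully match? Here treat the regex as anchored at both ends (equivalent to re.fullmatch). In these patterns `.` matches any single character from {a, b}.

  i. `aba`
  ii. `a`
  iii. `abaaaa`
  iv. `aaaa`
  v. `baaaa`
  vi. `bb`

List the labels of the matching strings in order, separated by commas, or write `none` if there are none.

iv

i → no match
ii → no match
iii → no match
iv → match
v → no match
vi → no match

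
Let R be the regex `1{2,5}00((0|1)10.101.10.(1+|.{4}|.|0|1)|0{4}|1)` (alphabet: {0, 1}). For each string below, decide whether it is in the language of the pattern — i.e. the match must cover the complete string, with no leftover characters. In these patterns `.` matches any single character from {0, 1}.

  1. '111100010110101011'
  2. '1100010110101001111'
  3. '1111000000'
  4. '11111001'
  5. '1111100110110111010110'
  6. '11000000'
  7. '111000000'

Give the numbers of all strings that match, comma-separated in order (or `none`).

1 → match
2 → match
3 → match
4 → match
5 → match
6 → match
7 → match

1, 2, 3, 4, 5, 6, 7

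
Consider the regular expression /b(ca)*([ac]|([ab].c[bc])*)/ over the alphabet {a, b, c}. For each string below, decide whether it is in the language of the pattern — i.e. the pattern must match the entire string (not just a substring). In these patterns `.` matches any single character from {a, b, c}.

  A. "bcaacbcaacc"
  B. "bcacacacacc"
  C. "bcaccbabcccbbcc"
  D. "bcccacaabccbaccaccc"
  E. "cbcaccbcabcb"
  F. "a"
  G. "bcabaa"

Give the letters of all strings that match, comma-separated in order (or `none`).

none

A → no match
B → no match
C → no match
D → no match
E → no match — must start with "b"
F → no match — must start with "b"
G → no match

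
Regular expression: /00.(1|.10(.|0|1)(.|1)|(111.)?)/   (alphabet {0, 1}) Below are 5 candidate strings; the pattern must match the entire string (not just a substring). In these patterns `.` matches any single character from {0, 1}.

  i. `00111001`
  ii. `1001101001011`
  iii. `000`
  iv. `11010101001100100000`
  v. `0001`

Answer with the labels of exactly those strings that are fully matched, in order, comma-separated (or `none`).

i. `00111001` → match
ii → no match — must start with `00`
iii. `000` → match
iv → no match — must start with `00`
v. `0001` → match

i, iii, v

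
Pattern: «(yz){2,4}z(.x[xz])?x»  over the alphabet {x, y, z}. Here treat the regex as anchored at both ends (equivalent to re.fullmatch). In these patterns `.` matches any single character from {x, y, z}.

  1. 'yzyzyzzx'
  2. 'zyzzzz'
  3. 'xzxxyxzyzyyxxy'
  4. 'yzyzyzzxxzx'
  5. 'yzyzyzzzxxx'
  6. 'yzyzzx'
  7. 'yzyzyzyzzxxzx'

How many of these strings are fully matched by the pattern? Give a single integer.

1. 'yzyzyzzx' → match
2. 'zyzzzz' → no match — must start with 'yz'
3 → no match — must start with 'yz'
4. 'yzyzyzzxxzx' → match
5. 'yzyzyzzzxxx' → match
6. 'yzyzzx' → match
7 → match
Total matched: 5

5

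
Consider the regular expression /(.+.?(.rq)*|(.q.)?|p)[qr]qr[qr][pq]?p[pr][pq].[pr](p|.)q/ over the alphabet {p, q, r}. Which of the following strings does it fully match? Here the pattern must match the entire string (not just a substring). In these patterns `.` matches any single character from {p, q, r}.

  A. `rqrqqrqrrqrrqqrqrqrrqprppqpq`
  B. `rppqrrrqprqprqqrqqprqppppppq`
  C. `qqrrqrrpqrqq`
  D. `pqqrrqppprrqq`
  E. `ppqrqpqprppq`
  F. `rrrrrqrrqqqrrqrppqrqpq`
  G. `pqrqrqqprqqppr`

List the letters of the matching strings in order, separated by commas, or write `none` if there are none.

A → no match
B → no match
C → no match
D → match
E → no match
F → no match
G → no match — must end with `q`

D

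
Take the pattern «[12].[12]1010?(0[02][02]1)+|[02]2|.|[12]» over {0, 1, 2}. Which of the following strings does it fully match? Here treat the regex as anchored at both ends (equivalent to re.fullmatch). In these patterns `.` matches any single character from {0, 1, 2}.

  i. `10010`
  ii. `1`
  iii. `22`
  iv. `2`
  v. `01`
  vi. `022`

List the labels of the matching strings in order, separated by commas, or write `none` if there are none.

ii, iii, iv

i → no match
ii → match
iii → match
iv → match
v → no match
vi → no match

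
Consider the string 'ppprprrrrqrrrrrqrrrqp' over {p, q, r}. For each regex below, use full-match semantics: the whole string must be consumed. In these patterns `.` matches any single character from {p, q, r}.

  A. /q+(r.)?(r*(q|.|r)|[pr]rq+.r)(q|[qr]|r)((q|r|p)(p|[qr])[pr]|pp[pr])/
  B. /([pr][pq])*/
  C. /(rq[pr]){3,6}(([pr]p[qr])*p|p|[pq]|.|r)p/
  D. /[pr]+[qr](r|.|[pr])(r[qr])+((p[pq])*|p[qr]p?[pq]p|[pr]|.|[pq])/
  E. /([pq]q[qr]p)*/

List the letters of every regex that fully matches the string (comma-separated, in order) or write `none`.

A → no match — must start with 'q'
B → no match
C → no match — must start with 'rq'
D → match
E → no match

D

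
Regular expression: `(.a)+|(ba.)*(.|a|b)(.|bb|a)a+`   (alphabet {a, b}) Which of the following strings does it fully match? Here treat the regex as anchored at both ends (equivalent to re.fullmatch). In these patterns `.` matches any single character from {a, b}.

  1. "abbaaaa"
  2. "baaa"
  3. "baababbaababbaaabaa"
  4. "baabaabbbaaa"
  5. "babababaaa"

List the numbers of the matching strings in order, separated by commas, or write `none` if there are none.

1, 2, 3, 4, 5

1. "abbaaaa" → match
2. "baaa" → match
3 → match
4. "baabaabbbaaa" → match
5. "babababaaa" → match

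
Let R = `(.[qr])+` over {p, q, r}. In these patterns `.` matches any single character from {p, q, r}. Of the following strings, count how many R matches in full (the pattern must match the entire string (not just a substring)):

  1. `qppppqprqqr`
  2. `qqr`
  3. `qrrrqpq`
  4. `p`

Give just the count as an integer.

0

1. `qppppqprqqr` → no match
2. `qqr` → no match
3. `qrrrqpq` → no match
4. `p` → no match
Total matched: 0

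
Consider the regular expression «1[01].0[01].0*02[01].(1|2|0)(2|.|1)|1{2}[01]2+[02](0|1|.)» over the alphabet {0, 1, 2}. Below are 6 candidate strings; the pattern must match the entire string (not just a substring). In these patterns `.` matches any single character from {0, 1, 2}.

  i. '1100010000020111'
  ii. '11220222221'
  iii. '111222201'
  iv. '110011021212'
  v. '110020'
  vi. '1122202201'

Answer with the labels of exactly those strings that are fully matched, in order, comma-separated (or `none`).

i → match
ii → no match
iii → match
iv → match
v → no match
vi → no match

i, iii, iv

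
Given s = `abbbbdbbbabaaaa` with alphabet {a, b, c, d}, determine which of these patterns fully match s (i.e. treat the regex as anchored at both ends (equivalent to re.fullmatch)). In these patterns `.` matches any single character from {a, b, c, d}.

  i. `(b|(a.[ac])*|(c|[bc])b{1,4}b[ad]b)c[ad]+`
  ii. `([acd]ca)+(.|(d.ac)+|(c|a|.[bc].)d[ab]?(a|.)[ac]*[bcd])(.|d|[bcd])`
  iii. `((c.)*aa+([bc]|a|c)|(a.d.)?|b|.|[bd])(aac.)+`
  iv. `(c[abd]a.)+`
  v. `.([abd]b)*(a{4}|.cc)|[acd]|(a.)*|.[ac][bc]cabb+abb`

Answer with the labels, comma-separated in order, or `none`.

v

i → no match
ii → no match
iii → no match
iv → no match — must start with `c`
v → match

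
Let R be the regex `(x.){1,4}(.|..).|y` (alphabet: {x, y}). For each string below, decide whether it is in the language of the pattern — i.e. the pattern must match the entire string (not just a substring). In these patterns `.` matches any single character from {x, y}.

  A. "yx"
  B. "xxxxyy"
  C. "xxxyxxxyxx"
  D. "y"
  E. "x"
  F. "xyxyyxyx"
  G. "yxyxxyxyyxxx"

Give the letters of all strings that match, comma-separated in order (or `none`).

A → no match
B → match
C → match
D → match
E → no match
F → no match
G → no match

B, C, D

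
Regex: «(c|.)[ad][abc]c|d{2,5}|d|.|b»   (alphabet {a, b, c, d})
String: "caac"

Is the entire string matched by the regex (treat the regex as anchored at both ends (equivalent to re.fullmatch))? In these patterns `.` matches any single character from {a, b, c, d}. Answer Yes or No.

Yes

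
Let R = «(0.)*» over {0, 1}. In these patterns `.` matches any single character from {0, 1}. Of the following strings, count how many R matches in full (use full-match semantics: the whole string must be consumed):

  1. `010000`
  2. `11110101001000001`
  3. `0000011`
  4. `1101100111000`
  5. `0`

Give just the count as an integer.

1 → match
2 → no match
3 → no match
4 → no match
5 → no match
Total matched: 1

1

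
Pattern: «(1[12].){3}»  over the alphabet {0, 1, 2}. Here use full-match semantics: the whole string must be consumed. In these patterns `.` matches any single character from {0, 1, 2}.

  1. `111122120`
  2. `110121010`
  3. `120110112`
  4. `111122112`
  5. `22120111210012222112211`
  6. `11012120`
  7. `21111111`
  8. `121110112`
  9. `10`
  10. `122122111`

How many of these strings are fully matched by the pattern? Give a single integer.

1 → match
2 → no match
3 → match
4 → match
5 → no match — must start with `1`
6 → no match
7 → no match — must start with `1`
8 → match
9 → no match
10 → match
Total matched: 5

5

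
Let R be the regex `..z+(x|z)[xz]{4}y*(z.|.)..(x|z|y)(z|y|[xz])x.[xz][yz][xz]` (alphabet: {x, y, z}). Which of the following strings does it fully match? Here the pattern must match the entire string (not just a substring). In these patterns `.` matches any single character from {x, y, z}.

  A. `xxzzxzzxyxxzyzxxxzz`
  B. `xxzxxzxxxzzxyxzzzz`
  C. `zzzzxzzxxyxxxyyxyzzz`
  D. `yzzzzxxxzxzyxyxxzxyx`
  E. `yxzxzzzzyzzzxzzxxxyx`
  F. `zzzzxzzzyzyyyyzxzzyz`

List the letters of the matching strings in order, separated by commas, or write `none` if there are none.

A → match
B → match
C → match
D → match
E → match
F → match

A, B, C, D, E, F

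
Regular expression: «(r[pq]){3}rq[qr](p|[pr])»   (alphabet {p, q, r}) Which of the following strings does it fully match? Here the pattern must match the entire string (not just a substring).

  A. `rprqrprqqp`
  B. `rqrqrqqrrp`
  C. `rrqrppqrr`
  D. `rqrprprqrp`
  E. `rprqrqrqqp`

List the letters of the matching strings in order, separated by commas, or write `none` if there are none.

A → match
B → no match
C → no match
D → match
E → match

A, D, E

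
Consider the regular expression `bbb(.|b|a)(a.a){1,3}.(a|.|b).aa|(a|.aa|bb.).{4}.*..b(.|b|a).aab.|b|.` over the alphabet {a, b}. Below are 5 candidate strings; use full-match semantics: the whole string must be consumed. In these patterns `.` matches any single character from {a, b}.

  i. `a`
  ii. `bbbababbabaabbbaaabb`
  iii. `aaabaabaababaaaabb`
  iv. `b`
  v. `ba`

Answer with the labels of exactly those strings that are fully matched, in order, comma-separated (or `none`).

i → match
ii → match
iii → match
iv → match
v → no match

i, ii, iii, iv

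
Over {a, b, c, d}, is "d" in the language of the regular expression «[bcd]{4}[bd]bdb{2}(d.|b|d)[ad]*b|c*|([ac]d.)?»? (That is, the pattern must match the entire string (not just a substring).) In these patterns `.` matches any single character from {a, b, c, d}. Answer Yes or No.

No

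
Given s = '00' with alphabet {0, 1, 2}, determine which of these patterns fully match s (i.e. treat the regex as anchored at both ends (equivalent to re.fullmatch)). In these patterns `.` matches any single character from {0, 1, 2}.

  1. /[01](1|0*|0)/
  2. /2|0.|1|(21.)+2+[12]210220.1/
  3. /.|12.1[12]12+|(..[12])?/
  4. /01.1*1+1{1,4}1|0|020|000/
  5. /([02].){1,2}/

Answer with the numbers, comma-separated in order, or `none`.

1, 2, 5

1 → match
2 → match
3 → no match
4 → no match
5 → match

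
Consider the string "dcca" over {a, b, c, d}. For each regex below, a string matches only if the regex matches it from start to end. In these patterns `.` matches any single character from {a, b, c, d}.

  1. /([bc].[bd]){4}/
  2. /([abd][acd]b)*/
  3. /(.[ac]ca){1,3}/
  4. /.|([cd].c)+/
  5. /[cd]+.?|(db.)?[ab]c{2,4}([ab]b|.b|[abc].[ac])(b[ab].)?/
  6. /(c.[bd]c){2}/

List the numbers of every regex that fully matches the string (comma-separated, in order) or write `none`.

1 → no match
2 → no match
3 → match
4 → no match
5 → match
6 → no match — must start with "c"

3, 5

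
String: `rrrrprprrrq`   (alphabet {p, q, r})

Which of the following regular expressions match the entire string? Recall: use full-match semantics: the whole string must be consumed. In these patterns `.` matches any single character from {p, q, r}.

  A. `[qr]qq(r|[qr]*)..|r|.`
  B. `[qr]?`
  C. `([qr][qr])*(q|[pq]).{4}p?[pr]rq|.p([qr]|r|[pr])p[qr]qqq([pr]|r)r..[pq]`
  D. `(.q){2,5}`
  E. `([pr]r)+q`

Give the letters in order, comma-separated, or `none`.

A → no match
B → no match
C → no match
D → no match
E → match

E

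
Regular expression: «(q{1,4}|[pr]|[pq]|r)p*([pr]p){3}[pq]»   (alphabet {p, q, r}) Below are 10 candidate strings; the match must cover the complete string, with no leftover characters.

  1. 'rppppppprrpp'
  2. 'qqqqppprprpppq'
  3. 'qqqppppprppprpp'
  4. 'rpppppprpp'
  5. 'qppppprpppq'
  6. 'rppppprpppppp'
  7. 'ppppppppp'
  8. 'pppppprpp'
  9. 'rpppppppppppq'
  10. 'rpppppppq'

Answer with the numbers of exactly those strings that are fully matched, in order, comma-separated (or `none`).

1 → no match
2 → match
3 → match
4 → match
5 → match
6 → match
7 → match
8 → match
9 → match
10 → match

2, 3, 4, 5, 6, 7, 8, 9, 10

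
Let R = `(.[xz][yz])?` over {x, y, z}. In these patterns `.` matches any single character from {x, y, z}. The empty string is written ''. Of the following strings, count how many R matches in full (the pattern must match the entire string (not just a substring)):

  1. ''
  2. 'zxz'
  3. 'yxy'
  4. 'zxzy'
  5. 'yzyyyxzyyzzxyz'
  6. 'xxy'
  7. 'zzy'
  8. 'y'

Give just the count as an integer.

1 → match
2 → match
3 → match
4 → no match
5 → no match
6 → match
7 → match
8 → no match
Total matched: 5

5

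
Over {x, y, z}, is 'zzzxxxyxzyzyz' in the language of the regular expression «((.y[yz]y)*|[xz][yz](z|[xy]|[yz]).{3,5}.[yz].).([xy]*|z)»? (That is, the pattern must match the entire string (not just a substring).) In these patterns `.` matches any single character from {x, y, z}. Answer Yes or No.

Yes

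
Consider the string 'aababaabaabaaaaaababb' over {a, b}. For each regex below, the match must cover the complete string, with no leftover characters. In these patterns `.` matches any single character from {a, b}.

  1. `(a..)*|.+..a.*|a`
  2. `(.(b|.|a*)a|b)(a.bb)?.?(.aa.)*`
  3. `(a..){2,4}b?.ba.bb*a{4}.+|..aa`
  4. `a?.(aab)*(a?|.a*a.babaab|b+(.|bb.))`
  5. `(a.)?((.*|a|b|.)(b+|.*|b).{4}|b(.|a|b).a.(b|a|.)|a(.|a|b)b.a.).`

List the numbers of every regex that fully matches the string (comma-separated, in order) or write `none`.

1 → match
2 → no match
3 → match
4 → no match
5 → match

1, 3, 5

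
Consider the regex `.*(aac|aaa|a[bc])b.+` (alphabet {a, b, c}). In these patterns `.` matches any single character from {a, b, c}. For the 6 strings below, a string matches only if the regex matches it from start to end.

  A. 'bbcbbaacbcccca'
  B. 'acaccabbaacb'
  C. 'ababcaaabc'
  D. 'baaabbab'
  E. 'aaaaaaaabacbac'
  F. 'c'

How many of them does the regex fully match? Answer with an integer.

5

A → match
B → match
C → match
D → match
E → match
F → no match
Total matched: 5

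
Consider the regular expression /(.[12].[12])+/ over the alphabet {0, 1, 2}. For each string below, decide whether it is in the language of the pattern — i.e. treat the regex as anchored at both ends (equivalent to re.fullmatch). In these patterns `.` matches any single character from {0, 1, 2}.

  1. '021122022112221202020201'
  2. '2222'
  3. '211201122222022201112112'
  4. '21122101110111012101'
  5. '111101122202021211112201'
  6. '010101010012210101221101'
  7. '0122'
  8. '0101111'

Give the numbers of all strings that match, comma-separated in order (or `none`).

1, 2, 3, 4, 5, 7

1 → match
2 → match
3 → match
4 → match
5 → match
6 → no match
7 → match
8 → no match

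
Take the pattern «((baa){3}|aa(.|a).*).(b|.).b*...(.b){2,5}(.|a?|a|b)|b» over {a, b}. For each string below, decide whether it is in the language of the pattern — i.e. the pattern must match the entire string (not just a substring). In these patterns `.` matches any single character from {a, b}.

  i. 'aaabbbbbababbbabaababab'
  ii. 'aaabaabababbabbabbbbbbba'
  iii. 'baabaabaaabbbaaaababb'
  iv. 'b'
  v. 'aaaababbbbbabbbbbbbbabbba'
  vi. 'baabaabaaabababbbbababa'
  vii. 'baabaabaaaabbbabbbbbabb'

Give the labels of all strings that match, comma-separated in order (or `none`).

i → match
ii → match
iii → match
iv. 'b' → match
v → match
vi → match
vii → match

i, ii, iii, iv, v, vi, vii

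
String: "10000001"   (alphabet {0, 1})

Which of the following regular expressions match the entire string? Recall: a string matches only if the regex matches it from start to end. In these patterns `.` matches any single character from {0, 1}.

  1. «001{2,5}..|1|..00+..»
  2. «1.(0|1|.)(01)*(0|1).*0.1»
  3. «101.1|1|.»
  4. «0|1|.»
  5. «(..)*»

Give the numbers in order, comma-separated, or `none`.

1 → match
2 → match
3 → no match
4 → no match
5 → match

1, 2, 5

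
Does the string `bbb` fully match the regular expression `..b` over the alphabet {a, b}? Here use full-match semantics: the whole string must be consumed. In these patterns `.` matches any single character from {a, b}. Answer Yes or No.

Yes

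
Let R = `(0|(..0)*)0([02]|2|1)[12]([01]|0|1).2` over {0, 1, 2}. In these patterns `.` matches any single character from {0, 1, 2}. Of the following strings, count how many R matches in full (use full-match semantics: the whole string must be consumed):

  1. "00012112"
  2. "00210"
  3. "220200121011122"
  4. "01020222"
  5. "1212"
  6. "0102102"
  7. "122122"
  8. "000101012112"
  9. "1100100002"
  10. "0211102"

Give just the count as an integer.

0

1 → no match
2 → no match — must end with "2"
3 → no match
4 → no match
5 → no match
6 → no match
7 → no match
8 → no match
9 → no match
10 → no match
Total matched: 0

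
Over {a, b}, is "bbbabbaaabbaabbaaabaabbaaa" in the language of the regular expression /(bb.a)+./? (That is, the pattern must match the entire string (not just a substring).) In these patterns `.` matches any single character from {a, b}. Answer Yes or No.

No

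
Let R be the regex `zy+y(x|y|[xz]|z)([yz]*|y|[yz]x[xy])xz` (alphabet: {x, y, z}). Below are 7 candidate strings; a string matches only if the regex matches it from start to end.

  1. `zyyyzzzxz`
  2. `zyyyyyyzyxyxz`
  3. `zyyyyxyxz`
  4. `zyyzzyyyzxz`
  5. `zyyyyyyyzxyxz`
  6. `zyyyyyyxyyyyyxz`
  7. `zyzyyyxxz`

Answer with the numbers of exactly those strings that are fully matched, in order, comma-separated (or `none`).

1, 2, 3, 4, 5, 6

1. `zyyyzzzxz` → match
2 → match
3. `zyyyyxyxz` → match
4. `zyyzzyyyzxz` → match
5 → match
6 → match
7. `zyzyyyxxz` → no match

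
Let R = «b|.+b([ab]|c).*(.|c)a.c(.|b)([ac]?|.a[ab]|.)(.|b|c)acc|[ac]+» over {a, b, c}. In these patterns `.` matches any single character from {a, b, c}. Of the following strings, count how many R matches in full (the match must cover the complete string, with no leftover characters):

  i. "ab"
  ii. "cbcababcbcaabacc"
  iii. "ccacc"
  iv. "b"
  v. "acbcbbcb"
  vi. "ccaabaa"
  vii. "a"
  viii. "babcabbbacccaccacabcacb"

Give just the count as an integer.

4

i → no match
ii → match
iii → match
iv → match
v → no match
vi → no match
vii → match
viii → no match
Total matched: 4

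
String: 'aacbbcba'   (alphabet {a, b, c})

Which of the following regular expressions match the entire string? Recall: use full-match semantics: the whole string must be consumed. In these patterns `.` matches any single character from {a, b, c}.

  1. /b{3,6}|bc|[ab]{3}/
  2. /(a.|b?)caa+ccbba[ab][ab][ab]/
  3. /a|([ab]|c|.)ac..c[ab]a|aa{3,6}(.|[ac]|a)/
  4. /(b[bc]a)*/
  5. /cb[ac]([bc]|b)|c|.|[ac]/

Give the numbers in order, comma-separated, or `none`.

3

1 → no match
2 → no match
3 → match
4 → no match
5 → no match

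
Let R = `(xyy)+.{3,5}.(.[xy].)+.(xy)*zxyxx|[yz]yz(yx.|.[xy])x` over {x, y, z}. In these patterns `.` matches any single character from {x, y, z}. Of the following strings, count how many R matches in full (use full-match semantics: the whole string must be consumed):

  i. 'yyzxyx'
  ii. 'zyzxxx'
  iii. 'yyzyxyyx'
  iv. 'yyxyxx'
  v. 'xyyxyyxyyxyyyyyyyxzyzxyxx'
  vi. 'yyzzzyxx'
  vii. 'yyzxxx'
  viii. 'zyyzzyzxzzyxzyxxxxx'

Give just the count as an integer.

i → match
ii → match
iii → no match
iv → no match
v → match
vi → no match
vii → match
viii → no match
Total matched: 4

4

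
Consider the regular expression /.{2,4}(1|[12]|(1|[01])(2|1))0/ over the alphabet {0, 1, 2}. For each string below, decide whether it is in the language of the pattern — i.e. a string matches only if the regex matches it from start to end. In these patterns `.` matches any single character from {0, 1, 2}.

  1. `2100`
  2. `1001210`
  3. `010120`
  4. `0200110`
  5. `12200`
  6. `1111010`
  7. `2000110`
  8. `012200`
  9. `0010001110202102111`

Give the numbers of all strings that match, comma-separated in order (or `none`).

3, 4, 6, 7

1 → no match
2 → no match
3 → match
4 → match
5 → no match
6 → match
7 → match
8 → no match
9 → no match — must end with `0`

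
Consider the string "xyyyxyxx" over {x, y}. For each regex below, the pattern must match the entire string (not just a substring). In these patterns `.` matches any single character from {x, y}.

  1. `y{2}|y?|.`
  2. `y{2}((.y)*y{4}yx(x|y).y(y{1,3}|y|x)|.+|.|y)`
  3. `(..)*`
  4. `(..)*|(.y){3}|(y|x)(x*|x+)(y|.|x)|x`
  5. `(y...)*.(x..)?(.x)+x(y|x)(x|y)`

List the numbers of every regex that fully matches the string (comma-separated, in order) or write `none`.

1 → no match
2 → no match — must start with "y"
3 → match
4 → match
5 → no match

3, 4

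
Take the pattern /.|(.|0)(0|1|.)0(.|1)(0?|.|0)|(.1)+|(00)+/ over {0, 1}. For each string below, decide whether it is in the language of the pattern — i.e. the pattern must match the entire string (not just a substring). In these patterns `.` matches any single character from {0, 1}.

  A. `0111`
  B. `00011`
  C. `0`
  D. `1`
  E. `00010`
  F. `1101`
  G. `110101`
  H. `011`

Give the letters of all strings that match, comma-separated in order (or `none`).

A, B, C, D, E, F, G

A → match
B → match
C → match
D → match
E → match
F → match
G → match
H → no match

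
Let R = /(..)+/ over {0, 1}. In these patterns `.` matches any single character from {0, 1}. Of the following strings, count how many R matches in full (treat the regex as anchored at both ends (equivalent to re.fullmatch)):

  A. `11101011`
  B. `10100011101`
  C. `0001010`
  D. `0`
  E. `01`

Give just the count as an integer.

A. `11101011` → match
B. `10100011101` → no match
C. `0001010` → no match
D. `0` → no match
E. `01` → match
Total matched: 2

2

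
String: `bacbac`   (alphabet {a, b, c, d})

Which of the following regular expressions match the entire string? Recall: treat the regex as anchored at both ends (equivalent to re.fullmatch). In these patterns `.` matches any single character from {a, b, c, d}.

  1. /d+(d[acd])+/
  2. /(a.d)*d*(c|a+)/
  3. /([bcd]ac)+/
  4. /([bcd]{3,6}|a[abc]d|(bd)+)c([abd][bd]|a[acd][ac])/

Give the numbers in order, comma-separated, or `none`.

1 → no match — must start with `d`
2 → no match
3 → match
4 → no match

3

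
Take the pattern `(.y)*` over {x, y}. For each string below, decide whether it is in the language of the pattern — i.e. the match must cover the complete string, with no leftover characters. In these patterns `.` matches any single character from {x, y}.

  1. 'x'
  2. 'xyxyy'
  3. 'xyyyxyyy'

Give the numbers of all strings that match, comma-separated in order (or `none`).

3

1 → no match
2 → no match
3 → match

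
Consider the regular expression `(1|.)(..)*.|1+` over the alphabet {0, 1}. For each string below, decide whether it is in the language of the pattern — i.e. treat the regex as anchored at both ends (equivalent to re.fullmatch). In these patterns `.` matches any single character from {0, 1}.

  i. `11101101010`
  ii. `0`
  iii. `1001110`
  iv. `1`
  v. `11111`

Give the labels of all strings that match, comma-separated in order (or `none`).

iv, v

i → no match
ii → no match
iii → no match
iv → match
v → match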